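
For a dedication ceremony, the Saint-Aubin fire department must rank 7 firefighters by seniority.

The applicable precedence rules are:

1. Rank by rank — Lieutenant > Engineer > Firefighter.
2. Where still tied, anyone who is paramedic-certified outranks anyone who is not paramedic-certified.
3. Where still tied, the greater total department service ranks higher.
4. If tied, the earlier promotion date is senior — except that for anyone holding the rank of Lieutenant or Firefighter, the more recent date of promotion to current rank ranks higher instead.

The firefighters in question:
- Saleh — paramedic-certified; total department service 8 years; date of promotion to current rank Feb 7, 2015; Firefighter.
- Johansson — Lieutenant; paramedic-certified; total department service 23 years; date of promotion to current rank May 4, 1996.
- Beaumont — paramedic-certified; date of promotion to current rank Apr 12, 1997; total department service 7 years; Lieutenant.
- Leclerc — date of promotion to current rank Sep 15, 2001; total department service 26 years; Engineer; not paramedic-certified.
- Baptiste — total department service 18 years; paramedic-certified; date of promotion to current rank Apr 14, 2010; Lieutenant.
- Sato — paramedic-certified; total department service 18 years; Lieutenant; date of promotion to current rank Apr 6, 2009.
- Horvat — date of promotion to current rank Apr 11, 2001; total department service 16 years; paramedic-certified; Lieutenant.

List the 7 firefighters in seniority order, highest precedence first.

By rank: Johansson, Baptiste, Sato, Horvat and Beaumont (Lieutenant); then Leclerc (Engineer); then Saleh (Firefighter).
Johansson, Baptiste, Sato, Horvat and Beaumont are each paramedic-certified, so the next rule applies.
Among Johansson, Baptiste, Sato, Horvat and Beaumont, by total department service (higher first): Johansson (23 years) before Baptiste and Sato (18 years) before Horvat (16 years) before Beaumont (7 years).
Among Baptiste and Sato, by date of promotion to current rank (later first) (reversed rule for this group): Baptiste (Apr 14, 2010) before Sato (Apr 6, 2009).
Full order: Johansson, Baptiste, Sato, Horvat, Beaumont, Leclerc, Saleh.

Johansson, Baptiste, Sato, Horvat, Beaumont, Leclerc, Saleh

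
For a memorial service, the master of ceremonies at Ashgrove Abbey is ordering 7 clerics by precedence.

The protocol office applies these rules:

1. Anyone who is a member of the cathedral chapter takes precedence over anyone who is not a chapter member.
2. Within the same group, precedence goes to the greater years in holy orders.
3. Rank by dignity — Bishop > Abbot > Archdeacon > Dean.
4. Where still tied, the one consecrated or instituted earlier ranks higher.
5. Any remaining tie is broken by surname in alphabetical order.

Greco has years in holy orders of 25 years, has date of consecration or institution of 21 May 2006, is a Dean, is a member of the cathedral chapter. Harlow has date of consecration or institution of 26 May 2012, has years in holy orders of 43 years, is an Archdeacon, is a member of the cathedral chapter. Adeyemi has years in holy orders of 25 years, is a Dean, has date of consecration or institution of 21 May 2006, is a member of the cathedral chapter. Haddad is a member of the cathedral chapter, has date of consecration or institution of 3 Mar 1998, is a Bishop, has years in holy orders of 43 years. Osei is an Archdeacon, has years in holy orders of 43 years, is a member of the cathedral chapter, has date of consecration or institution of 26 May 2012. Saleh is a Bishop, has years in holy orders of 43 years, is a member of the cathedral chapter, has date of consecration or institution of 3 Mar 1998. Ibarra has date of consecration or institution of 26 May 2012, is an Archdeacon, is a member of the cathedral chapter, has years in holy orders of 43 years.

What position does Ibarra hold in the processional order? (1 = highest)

By the first rule: Haddad, Saleh, Harlow, Ibarra, Osei, Adeyemi and Greco (each a member of the cathedral chapter).
Among Haddad, Saleh, Harlow, Ibarra, Osei, Adeyemi and Greco, by years in holy orders (higher first): Haddad, Saleh, Harlow, Ibarra and Osei (43 years) before Adeyemi and Greco (25 years).
Among Haddad, Saleh, Harlow, Ibarra and Osei, by dignity: Haddad and Saleh (Bishop) before Harlow, Ibarra and Osei (Archdeacon).
Haddad and Saleh both have date of consecration or institution 3 Mar 1998, so the next rule applies.
Among Haddad and Saleh, alphabetically by surname: Haddad before Saleh.
Harlow, Ibarra and Osei all have date of consecration or institution 26 May 2012, so the next rule applies.
Among Harlow, Ibarra and Osei, alphabetically by surname: Harlow before Ibarra before Osei.
Adeyemi and Greco are each Dean, so the next rule applies.
Adeyemi and Greco both have date of consecration or institution 21 May 2006, so the next rule applies.
Among Adeyemi and Greco, alphabetically by surname: Adeyemi before Greco.
Order: Haddad, Saleh, Harlow, Ibarra, Osei, Adeyemi, Greco. So position 4.

4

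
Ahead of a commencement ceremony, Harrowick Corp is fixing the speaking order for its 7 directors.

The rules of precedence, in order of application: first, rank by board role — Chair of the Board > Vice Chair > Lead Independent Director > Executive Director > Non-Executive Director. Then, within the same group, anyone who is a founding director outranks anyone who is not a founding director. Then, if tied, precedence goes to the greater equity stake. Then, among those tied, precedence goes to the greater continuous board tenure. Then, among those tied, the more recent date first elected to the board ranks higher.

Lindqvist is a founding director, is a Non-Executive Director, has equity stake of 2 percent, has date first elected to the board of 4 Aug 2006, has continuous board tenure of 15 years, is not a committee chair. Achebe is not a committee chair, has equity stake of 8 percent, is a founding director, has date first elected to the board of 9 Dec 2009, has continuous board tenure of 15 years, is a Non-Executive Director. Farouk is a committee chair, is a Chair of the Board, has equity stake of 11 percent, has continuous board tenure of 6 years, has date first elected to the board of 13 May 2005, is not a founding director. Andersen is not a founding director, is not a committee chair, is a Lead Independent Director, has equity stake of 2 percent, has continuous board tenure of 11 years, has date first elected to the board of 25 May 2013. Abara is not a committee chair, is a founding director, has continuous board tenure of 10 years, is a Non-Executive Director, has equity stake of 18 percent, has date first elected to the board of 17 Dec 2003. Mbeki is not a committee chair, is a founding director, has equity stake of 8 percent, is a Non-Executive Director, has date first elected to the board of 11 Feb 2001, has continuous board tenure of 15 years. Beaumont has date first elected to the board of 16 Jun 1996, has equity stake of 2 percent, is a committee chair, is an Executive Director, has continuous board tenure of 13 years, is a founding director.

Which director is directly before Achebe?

Abara

By board role: Farouk (Chair of the Board); then Andersen (Lead Independent Director); then Beaumont (Executive Director); then Abara, Achebe, Mbeki and Lindqvist (Non-Executive Director).
Abara, Achebe, Mbeki and Lindqvist are each a founding director, so the next rule applies.
Among Abara, Achebe, Mbeki and Lindqvist, by equity stake (higher first): Abara (18 percent) before Achebe and Mbeki (8 percent) before Lindqvist (2 percent).
Achebe and Mbeki both have continuous board tenure 15 years, so the next rule applies.
Among Achebe and Mbeki, by date first elected to the board (later first): Achebe (9 Dec 2009) before Mbeki (11 Feb 2001).
Order: Farouk, Andersen, Beaumont, Abara, Achebe, Mbeki, Lindqvist.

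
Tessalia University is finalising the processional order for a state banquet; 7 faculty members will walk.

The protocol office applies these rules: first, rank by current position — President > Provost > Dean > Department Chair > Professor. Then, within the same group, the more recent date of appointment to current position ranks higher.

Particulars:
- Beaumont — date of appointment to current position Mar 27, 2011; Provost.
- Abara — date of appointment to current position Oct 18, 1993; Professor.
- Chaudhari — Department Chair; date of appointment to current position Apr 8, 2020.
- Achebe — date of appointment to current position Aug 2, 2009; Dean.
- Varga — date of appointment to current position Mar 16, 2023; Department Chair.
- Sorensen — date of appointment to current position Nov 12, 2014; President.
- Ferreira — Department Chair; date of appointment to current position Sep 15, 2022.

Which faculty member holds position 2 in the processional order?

Beaumont

By current position: Sorensen (President); then Beaumont (Provost); then Achebe (Dean); then Varga, Ferreira and Chaudhari (Department Chair); then Abara (Professor).
Among Varga, Ferreira and Chaudhari, by date of appointment to current position (later first): Varga (Mar 16, 2023) before Ferreira (Sep 15, 2022) before Chaudhari (Apr 8, 2020).
Order: Sorensen, Beaumont, Achebe, Varga, Ferreira, Chaudhari, Abara.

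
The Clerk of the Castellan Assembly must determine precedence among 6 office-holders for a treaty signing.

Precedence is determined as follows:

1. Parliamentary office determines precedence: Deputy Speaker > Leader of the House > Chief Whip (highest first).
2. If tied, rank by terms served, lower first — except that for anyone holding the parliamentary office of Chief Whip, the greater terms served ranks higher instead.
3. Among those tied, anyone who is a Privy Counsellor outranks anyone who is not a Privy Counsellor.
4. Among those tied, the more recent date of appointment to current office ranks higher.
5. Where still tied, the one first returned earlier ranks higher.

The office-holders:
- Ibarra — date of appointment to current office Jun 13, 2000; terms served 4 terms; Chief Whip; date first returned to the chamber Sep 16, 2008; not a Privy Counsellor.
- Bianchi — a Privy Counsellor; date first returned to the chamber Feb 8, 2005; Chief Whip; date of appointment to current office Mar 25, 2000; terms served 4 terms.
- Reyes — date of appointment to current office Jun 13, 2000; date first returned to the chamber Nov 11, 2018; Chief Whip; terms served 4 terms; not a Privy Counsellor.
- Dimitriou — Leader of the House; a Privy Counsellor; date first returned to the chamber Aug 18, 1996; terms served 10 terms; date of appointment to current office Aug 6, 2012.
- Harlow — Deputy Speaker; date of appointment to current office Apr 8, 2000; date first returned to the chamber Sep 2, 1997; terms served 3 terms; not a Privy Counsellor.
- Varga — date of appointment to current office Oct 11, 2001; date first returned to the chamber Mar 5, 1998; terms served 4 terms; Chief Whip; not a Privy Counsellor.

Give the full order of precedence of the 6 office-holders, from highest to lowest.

By parliamentary office: Harlow (Deputy Speaker); then Dimitriou (Leader of the House); then Bianchi, Varga, Ibarra and Reyes (Chief Whip).
Bianchi, Varga, Ibarra and Reyes all have terms served 4 terms, so the next rule applies.
Among Bianchi, Varga, Ibarra and Reyes, a Privy Counsellor before not a Privy Counsellor: Bianchi (a Privy Counsellor) before Varga, Ibarra and Reyes (not a Privy Counsellor).
Among Varga, Ibarra and Reyes, by date of appointment to current office (later first): Varga (Oct 11, 2001) before Ibarra and Reyes (Jun 13, 2000).
Among Ibarra and Reyes, by date first returned to the chamber (earlier first): Ibarra (Sep 16, 2008) before Reyes (Nov 11, 2018).
Full order: Harlow, Dimitriou, Bianchi, Varga, Ibarra, Reyes.

Harlow, Dimitriou, Bianchi, Varga, Ibarra, Reyes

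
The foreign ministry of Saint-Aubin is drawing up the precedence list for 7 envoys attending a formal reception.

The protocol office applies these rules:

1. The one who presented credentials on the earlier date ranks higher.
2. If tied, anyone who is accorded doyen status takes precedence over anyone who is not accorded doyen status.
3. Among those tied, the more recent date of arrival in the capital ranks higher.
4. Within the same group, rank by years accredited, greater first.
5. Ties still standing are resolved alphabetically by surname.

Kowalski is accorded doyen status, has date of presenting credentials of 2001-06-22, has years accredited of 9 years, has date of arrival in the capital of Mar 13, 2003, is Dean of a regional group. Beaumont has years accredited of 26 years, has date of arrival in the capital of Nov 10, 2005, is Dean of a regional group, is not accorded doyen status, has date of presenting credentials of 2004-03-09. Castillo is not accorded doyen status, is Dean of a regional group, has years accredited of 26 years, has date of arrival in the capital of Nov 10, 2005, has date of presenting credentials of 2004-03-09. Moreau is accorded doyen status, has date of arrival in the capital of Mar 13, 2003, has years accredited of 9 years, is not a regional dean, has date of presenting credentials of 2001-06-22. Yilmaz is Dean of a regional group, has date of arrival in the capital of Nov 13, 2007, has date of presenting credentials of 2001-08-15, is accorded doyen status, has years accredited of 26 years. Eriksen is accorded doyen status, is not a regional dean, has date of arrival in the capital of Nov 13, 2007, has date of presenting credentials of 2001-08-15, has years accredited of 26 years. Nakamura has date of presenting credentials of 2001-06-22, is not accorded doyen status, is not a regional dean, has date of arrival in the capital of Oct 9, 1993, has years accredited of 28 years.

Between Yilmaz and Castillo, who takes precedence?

Yilmaz

By date of presenting credentials (earlier first): Kowalski, Moreau and Nakamura (each 2001-06-22); then Eriksen and Yilmaz (both 2001-08-15); then Beaumont and Castillo (both 2004-03-09).
Among Kowalski, Moreau and Nakamura, accorded doyen status before not accorded doyen status: Kowalski and Moreau (accorded doyen status) before Nakamura (not accorded doyen status).
Kowalski and Moreau both have date of arrival in the capital Mar 13, 2003, so the next rule applies.
Kowalski and Moreau both have years accredited 9 years, so the next rule applies.
Among Kowalski and Moreau, alphabetically by surname: Kowalski before Moreau.
Eriksen and Yilmaz are each accorded doyen status, so the next rule applies.
Eriksen and Yilmaz both have date of arrival in the capital Nov 13, 2007, so the next rule applies.
Eriksen and Yilmaz both have years accredited 26 years, so the next rule applies.
Among Eriksen and Yilmaz, alphabetically by surname: Eriksen before Yilmaz.
Beaumont and Castillo are each not accorded doyen status, so the next rule applies.
Beaumont and Castillo both have date of arrival in the capital Nov 10, 2005, so the next rule applies.
Beaumont and Castillo both have years accredited 26 years, so the next rule applies.
Among Beaumont and Castillo, alphabetically by surname: Beaumont before Castillo.
So Yilmaz takes precedence.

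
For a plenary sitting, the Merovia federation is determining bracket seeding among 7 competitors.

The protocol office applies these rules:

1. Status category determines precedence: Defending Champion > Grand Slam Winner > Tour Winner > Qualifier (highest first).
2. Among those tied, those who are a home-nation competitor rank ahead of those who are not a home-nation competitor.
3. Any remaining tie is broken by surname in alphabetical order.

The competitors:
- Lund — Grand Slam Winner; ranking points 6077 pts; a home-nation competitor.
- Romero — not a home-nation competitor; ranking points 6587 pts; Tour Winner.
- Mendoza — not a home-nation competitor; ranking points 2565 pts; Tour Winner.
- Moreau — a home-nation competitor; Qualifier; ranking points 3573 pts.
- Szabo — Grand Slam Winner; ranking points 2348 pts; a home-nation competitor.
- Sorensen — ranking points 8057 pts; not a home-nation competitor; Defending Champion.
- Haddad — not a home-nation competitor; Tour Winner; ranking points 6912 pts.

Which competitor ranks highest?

Sorensen

By status category: Sorensen (Defending Champion); then Lund and Szabo (Grand Slam Winner); then Haddad, Mendoza and Romero (Tour Winner); then Moreau (Qualifier).
Lund and Szabo are each a home-nation competitor, so the next rule applies.
Among Lund and Szabo, alphabetically by surname: Lund before Szabo.
Haddad, Mendoza and Romero are each not a home-nation competitor, so the next rule applies.
Among Haddad, Mendoza and Romero, alphabetically by surname: Haddad before Mendoza before Romero.
Order: Sorensen, Lund, Szabo, Haddad, Mendoza, Romero, Moreau.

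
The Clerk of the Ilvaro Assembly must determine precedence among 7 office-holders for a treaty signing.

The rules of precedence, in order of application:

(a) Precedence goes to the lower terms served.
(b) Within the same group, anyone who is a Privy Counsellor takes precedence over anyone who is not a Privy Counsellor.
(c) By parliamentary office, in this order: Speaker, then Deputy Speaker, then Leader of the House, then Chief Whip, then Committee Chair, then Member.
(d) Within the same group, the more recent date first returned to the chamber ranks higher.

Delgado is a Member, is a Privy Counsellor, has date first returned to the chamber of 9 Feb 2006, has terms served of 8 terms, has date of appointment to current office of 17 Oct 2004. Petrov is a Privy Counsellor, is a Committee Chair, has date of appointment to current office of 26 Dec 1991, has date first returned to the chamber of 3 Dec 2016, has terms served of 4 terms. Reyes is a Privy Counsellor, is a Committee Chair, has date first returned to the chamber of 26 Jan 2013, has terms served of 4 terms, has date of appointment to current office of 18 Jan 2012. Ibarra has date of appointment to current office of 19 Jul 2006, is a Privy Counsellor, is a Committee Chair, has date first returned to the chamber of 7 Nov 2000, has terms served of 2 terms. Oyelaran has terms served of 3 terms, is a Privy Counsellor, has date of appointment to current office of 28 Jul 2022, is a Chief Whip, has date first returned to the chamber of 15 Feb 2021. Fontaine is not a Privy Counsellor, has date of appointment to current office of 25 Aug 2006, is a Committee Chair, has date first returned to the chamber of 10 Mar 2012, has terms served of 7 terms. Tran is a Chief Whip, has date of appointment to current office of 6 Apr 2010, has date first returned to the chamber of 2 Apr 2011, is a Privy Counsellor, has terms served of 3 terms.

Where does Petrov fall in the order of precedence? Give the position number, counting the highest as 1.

4

By terms served (lower first): Ibarra (2 terms); then Oyelaran and Tran (both 3 terms); then Petrov and Reyes (both 4 terms); then Fontaine (7 terms); then Delgado (8 terms).
Oyelaran and Tran are each a Privy Counsellor, so the next rule applies.
Oyelaran and Tran are each Chief Whip, so the next rule applies.
Among Oyelaran and Tran, by date first returned to the chamber (later first): Oyelaran (15 Feb 2021) before Tran (2 Apr 2011).
Petrov and Reyes are each a Privy Counsellor, so the next rule applies.
Petrov and Reyes are each Committee Chair, so the next rule applies.
Among Petrov and Reyes, by date first returned to the chamber (later first): Petrov (3 Dec 2016) before Reyes (26 Jan 2013).
Order: Ibarra, Oyelaran, Tran, Petrov, Reyes, Fontaine, Delgado. So position 4.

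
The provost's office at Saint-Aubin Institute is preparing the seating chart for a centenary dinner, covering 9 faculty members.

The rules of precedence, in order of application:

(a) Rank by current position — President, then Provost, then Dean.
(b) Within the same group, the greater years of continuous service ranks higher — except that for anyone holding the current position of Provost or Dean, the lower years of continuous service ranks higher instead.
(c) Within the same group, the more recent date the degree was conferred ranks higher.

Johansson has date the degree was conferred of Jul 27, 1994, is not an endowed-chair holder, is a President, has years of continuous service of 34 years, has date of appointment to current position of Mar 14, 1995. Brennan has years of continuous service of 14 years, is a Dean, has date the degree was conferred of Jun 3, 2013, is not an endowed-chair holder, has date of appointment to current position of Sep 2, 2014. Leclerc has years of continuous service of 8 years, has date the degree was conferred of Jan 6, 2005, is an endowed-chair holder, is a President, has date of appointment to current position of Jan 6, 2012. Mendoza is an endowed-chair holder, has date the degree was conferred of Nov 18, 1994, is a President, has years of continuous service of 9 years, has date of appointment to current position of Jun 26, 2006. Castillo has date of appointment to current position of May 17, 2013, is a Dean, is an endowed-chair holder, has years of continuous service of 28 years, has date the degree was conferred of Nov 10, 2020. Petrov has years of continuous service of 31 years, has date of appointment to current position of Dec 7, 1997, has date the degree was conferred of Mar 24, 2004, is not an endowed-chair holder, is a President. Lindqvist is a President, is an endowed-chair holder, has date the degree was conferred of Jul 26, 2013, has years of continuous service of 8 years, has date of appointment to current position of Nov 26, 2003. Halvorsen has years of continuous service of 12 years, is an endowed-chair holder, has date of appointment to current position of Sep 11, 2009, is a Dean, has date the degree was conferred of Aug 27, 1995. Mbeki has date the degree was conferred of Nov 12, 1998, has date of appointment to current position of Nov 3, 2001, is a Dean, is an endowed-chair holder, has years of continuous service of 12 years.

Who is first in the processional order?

By current position: Johansson, Petrov, Mendoza, Lindqvist and Leclerc (President); then Mbeki, Halvorsen, Brennan and Castillo (Dean).
Among Johansson, Petrov, Mendoza, Lindqvist and Leclerc, by years of continuous service (higher first): Johansson (34 years) before Petrov (31 years) before Mendoza (9 years) before Lindqvist and Leclerc (8 years).
Among Lindqvist and Leclerc, by date the degree was conferred (later first): Lindqvist (Jul 26, 2013) before Leclerc (Jan 6, 2005).
Among Mbeki, Halvorsen, Brennan and Castillo, by years of continuous service (lower first) (reversed rule for this group): Mbeki and Halvorsen (12 years) before Brennan (14 years) before Castillo (28 years).
Among Mbeki and Halvorsen, by date the degree was conferred (later first): Mbeki (Nov 12, 1998) before Halvorsen (Aug 27, 1995).
Order: Johansson, Petrov, Mendoza, Lindqvist, Leclerc, Mbeki, Halvorsen, Brennan, Castillo.

Johansson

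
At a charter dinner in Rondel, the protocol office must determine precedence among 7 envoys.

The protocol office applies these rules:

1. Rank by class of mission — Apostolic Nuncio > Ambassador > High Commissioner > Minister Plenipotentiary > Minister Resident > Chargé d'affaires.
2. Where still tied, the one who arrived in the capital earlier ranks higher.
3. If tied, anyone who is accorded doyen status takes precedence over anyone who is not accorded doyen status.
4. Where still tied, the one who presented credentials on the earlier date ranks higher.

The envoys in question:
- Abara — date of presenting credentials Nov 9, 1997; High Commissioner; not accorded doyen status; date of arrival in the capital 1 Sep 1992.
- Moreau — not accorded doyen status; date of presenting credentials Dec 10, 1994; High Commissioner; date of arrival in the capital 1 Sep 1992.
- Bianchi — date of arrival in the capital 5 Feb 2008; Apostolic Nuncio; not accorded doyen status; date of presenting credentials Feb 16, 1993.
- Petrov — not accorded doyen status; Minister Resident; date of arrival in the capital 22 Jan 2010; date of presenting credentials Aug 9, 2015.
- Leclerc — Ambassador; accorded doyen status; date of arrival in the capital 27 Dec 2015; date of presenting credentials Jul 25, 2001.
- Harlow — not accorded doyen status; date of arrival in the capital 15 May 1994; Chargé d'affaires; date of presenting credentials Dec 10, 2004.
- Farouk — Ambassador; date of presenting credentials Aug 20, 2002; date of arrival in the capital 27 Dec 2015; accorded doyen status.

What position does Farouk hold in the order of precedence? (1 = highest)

By class of mission: Bianchi (Apostolic Nuncio); then Leclerc and Farouk (Ambassador); then Moreau and Abara (High Commissioner); then Petrov (Minister Resident); then Harlow (Chargé d'affaires).
Leclerc and Farouk both have date of arrival in the capital 27 Dec 2015, so the next rule applies.
Leclerc and Farouk are each accorded doyen status, so the next rule applies.
Among Leclerc and Farouk, by date of presenting credentials (earlier first): Leclerc (Jul 25, 2001) before Farouk (Aug 20, 2002).
Moreau and Abara both have date of arrival in the capital 1 Sep 1992, so the next rule applies.
Moreau and Abara are each not accorded doyen status, so the next rule applies.
Among Moreau and Abara, by date of presenting credentials (earlier first): Moreau (Dec 10, 1994) before Abara (Nov 9, 1997).
Order: Bianchi, Leclerc, Farouk, Moreau, Abara, Petrov, Harlow. So position 3.

3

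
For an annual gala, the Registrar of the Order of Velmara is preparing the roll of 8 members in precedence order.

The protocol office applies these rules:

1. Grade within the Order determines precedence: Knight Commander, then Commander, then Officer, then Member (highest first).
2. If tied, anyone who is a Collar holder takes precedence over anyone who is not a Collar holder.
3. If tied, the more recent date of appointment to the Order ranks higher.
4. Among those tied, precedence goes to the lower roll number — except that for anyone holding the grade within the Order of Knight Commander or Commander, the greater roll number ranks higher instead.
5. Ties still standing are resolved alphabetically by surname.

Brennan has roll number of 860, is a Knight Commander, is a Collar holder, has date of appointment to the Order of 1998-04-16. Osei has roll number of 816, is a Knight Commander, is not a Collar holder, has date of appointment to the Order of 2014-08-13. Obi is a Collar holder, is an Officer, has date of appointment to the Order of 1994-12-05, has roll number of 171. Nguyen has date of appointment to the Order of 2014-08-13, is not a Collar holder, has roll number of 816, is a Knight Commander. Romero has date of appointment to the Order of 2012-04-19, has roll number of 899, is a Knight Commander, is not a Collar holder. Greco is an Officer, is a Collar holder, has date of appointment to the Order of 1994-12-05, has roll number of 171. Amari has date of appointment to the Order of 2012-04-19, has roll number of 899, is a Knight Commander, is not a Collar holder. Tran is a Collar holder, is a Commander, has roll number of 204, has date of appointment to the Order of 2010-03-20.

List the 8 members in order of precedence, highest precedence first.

Brennan, Nguyen, Osei, Amari, Romero, Tran, Greco, Obi

By grade within the Order: Brennan, Nguyen, Osei, Amari and Romero (Knight Commander); then Tran (Commander); then Greco and Obi (Officer).
Among Brennan, Nguyen, Osei, Amari and Romero, a Collar holder before not a Collar holder: Brennan (a Collar holder) before Nguyen, Osei, Amari and Romero (not a Collar holder).
Among Nguyen, Osei, Amari and Romero, by date of appointment to the Order (later first): Nguyen and Osei (2014-08-13) before Amari and Romero (2012-04-19).
Nguyen and Osei both have roll number 816, so the next rule applies.
Among Nguyen and Osei, alphabetically by surname: Nguyen before Osei.
Amari and Romero both have roll number 899, so the next rule applies.
Among Amari and Romero, alphabetically by surname: Amari before Romero.
Greco and Obi are each a Collar holder, so the next rule applies.
Greco and Obi both have date of appointment to the Order 1994-12-05, so the next rule applies.
Greco and Obi both have roll number 171, so the next rule applies.
Among Greco and Obi, alphabetically by surname: Greco before Obi.
Full order: Brennan, Nguyen, Osei, Amari, Romero, Tran, Greco, Obi.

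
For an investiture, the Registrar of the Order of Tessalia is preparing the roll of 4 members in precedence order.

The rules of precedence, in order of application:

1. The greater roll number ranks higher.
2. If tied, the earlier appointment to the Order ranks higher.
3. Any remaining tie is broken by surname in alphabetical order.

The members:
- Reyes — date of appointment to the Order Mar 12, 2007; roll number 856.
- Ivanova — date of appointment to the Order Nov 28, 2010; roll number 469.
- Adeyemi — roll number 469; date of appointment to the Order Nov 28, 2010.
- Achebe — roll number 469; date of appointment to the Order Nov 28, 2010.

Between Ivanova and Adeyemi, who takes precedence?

By roll number (higher first): Reyes (856); then Achebe, Adeyemi and Ivanova (each 469).
Achebe, Adeyemi and Ivanova all have date of appointment to the Order Nov 28, 2010, so the next rule applies.
Among Achebe, Adeyemi and Ivanova, alphabetically by surname: Achebe before Adeyemi before Ivanova.
So Adeyemi takes precedence.

Adeyemi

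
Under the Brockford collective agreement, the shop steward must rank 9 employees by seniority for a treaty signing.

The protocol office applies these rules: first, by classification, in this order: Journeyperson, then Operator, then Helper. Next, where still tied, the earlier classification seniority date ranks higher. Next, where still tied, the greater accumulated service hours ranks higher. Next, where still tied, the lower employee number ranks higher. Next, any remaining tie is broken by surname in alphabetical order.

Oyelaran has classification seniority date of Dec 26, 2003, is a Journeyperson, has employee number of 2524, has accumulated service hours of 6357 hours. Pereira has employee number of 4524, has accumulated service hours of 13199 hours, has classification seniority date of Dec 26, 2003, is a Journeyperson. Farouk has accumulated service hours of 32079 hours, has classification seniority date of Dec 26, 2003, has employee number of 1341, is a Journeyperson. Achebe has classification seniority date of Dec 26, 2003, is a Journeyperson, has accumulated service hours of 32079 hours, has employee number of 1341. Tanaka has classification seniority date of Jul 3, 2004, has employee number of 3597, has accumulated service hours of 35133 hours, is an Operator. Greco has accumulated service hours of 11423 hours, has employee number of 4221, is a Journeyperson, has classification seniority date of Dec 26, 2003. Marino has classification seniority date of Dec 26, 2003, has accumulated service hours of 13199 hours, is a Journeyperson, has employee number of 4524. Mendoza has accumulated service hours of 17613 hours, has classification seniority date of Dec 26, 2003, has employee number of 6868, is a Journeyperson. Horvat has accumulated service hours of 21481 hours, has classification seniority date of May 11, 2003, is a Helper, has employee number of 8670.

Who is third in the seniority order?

Mendoza

By classification: Achebe, Farouk, Mendoza, Marino, Pereira, Greco and Oyelaran (Journeyperson); then Tanaka (Operator); then Horvat (Helper).
Achebe, Farouk, Mendoza, Marino, Pereira, Greco and Oyelaran all have classification seniority date Dec 26, 2003, so the next rule applies.
Among Achebe, Farouk, Mendoza, Marino, Pereira, Greco and Oyelaran, by accumulated service hours (higher first): Achebe and Farouk (32079 hours) before Mendoza (17613 hours) before Marino and Pereira (13199 hours) before Greco (11423 hours) before Oyelaran (6357 hours).
Achebe and Farouk both have employee number 1341, so the next rule applies.
Among Achebe and Farouk, alphabetically by surname: Achebe before Farouk.
Marino and Pereira both have employee number 4524, so the next rule applies.
Among Marino and Pereira, alphabetically by surname: Marino before Pereira.
Order: Achebe, Farouk, Mendoza, Marino, Pereira, Greco, Oyelaran, Tanaka, Horvat.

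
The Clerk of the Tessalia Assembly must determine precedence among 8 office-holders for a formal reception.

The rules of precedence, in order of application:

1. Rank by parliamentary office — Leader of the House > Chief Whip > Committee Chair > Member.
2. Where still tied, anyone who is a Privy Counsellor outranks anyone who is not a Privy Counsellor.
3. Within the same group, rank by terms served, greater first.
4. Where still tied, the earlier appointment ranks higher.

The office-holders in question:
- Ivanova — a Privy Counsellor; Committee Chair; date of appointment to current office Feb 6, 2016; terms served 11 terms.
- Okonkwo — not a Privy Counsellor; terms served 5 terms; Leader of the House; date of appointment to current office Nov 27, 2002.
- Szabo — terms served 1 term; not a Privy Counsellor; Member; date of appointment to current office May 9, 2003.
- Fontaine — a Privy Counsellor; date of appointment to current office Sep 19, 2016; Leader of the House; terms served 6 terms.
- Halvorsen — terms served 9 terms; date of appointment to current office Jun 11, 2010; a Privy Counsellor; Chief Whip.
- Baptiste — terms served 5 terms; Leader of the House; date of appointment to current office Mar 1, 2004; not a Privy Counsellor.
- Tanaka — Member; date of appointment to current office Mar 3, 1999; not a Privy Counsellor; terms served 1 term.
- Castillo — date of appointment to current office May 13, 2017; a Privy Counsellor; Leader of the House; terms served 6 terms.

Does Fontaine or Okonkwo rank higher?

Fontaine

By parliamentary office: Fontaine, Castillo, Okonkwo and Baptiste (Leader of the House); then Halvorsen (Chief Whip); then Ivanova (Committee Chair); then Tanaka and Szabo (Member).
Among Fontaine, Castillo, Okonkwo and Baptiste, a Privy Counsellor before not a Privy Counsellor: Fontaine and Castillo (a Privy Counsellor) before Okonkwo and Baptiste (not a Privy Counsellor).
Fontaine and Castillo both have terms served 6 terms, so the next rule applies.
Among Fontaine and Castillo, by date of appointment to current office (earlier first): Fontaine (Sep 19, 2016) before Castillo (May 13, 2017).
Okonkwo and Baptiste both have terms served 5 terms, so the next rule applies.
Among Okonkwo and Baptiste, by date of appointment to current office (earlier first): Okonkwo (Nov 27, 2002) before Baptiste (Mar 1, 2004).
Tanaka and Szabo are each not a Privy Counsellor, so the next rule applies.
Tanaka and Szabo both have terms served 1 term, so the next rule applies.
Among Tanaka and Szabo, by date of appointment to current office (earlier first): Tanaka (Mar 3, 1999) before Szabo (May 9, 2003).
So Fontaine takes precedence.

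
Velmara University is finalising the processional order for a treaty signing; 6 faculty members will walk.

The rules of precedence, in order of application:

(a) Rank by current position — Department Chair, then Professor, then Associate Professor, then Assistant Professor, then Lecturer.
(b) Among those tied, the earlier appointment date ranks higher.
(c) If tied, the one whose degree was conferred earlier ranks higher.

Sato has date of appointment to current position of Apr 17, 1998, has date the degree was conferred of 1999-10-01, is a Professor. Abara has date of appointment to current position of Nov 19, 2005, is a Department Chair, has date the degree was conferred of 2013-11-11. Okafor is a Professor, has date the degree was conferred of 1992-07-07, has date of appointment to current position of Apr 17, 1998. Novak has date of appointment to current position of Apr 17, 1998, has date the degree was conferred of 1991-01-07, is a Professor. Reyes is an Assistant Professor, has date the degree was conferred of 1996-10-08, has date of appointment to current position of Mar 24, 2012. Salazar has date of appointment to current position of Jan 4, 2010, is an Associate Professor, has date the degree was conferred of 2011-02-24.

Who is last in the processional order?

Reyes

By current position: Abara (Department Chair); then Novak, Okafor and Sato (Professor); then Salazar (Associate Professor); then Reyes (Assistant Professor).
Novak, Okafor and Sato all have date of appointment to current position Apr 17, 1998, so the next rule applies.
Among Novak, Okafor and Sato, by date the degree was conferred (earlier first): Novak (1991-01-07) before Okafor (1992-07-07) before Sato (1999-10-01).
Order: Abara, Novak, Okafor, Sato, Salazar, Reyes.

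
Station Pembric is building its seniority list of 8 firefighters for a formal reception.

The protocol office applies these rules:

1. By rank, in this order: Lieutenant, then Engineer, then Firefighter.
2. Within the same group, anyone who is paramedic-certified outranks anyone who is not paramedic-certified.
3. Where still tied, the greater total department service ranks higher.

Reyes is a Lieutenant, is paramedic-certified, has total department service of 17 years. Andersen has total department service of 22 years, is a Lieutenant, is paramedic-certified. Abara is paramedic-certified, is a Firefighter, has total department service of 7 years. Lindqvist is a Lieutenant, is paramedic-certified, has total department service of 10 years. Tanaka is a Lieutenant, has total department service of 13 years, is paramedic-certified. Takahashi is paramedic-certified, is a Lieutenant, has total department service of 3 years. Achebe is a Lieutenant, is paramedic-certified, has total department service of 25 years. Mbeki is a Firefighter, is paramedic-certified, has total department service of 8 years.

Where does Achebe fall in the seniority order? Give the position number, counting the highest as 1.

By rank: Achebe, Andersen, Reyes, Tanaka, Lindqvist and Takahashi (Lieutenant); then Mbeki and Abara (Firefighter).
Achebe, Andersen, Reyes, Tanaka, Lindqvist and Takahashi are each paramedic-certified, so the next rule applies.
Among Achebe, Andersen, Reyes, Tanaka, Lindqvist and Takahashi, by total department service (higher first): Achebe (25 years) before Andersen (22 years) before Reyes (17 years) before Tanaka (13 years) before Lindqvist (10 years) before Takahashi (3 years).
Mbeki and Abara are each paramedic-certified, so the next rule applies.
Among Mbeki and Abara, by total department service (higher first): Mbeki (8 years) before Abara (7 years).
Order: Achebe, Andersen, Reyes, Tanaka, Lindqvist, Takahashi, Mbeki, Abara. So position 1.

1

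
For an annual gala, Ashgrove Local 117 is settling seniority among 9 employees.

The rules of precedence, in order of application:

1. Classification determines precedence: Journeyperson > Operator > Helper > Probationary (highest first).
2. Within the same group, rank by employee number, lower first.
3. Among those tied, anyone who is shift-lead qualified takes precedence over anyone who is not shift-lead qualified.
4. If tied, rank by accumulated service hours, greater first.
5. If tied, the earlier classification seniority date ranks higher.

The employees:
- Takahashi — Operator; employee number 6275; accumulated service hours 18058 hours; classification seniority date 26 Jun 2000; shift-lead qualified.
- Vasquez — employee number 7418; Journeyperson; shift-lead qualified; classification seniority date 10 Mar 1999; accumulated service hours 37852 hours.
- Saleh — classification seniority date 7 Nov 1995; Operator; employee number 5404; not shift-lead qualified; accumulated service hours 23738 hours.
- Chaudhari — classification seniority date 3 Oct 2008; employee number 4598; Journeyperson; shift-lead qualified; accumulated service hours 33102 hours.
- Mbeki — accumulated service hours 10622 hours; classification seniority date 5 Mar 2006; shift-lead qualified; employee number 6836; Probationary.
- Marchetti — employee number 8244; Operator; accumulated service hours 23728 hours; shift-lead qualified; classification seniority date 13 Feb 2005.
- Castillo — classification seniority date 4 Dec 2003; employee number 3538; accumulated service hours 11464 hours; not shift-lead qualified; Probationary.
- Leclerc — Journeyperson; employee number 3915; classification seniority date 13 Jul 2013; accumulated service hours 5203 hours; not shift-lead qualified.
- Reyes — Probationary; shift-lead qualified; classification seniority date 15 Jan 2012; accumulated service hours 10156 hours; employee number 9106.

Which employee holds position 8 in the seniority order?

By classification: Leclerc, Chaudhari and Vasquez (Journeyperson); then Saleh, Takahashi and Marchetti (Operator); then Castillo, Mbeki and Reyes (Probationary).
Among Leclerc, Chaudhari and Vasquez, by employee number (lower first): Leclerc (3915) before Chaudhari (4598) before Vasquez (7418).
Among Saleh, Takahashi and Marchetti, by employee number (lower first): Saleh (5404) before Takahashi (6275) before Marchetti (8244).
Among Castillo, Mbeki and Reyes, by employee number (lower first): Castillo (3538) before Mbeki (6836) before Reyes (9106).
Order: Leclerc, Chaudhari, Vasquez, Saleh, Takahashi, Marchetti, Castillo, Mbeki, Reyes.

Mbeki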